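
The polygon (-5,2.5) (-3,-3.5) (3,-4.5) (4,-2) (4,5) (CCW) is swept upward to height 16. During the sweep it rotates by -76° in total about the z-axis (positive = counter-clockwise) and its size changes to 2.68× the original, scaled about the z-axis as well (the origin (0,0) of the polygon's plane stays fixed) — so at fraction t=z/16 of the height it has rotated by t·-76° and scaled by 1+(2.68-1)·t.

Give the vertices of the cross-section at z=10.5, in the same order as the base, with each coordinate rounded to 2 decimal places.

t = z/height = 10.5/16 = 0.65625
s = 1 + (scale-1)·z/height = 1 + (2.68-1)·10.5/16 = 2.102500
θ = twist·z/height = -76°·10.5/16 = -49.8750° = -0.870483 rad
cos θ = 0.644457, sin θ = -0.764640 (intermediates below are computed at full precision and shown rounded to 5 d.p.)
v1: (-5,2.5) → rotate → (-1.31069,5.43434) → ×s → (-2.75572,11.42571) → (-2.76,11.43)
v2: (-3,-3.5) → rotate → (-4.60961,0.03832) → ×s → (-9.69171,0.08057) → (-9.69,0.08)
v3: (3,-4.5) → rotate → (-1.50751,-5.19398) → ×s → (-3.16954,-10.92034) → (-3.17,-10.92)
v4: (4,-2) → rotate → (1.04855,-4.34748) → ×s → (2.20457,-9.14057) → (2.20,-9.14)
v5: (4,5) → rotate → (6.40103,0.16373) → ×s → (13.45817,0.34423) → (13.46,0.34)

Cross-section at z=10.5: (-2.76,11.43) (-9.69,0.08) (-3.17,-10.92) (2.20,-9.14) (13.46,0.34)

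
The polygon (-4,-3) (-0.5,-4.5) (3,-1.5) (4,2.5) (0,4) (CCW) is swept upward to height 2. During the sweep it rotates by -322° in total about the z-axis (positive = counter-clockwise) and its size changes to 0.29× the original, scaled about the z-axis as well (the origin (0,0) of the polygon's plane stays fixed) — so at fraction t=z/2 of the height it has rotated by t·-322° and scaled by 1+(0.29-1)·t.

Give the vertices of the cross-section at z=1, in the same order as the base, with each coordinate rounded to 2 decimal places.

t = z/height = 1/2 = 0.5
s = 1 + (scale-1)·z/height = 1 + (0.29-1)·1/2 = 0.645000
θ = twist·z/height = -322°·1/2 = -161.0000° = -2.809980 rad
cos θ = -0.945519, sin θ = -0.325568 (intermediates below are computed at full precision and shown rounded to 5 d.p.)
v1: (-4,-3) → rotate → (2.80537,4.13883) → ×s → (1.80946,2.66954) → (1.81,2.67)
v2: (-0.5,-4.5) → rotate → (-0.99230,4.41762) → ×s → (-0.64003,2.84936) → (-0.64,2.85)
v3: (3,-1.5) → rotate → (-3.32491,0.44157) → ×s → (-2.14457,0.28481) → (-2.14,0.28)
v4: (4,2.5) → rotate → (-2.96815,-3.66607) → ×s → (-1.91446,-2.36461) → (-1.91,-2.36)
v5: (0,4) → rotate → (1.30227,-3.78207) → ×s → (0.83997,-2.43944) → (0.84,-2.44)

Cross-section at z=1: (1.81,2.67) (-0.64,2.85) (-2.14,0.28) (-1.91,-2.36) (0.84,-2.44)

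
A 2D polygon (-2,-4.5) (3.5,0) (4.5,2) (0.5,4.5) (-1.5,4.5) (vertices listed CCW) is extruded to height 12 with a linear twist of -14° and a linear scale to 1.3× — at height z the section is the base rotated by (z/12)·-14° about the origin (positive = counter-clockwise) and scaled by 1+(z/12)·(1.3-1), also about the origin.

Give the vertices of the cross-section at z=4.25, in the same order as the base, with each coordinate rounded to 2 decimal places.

t = z/height = 4.25/12 = 0.354167
s = 1 + (scale-1)·z/height = 1 + (1.3-1)·4.25/12 = 1.106250
θ = twist·z/height = -14°·4.25/12 = -4.9583° = -0.086539 rad
cos θ = 0.996258, sin θ = -0.086431 (intermediates below are computed at full precision and shown rounded to 5 d.p.)
v1: (-2,-4.5) → rotate → (-2.38146,-4.31030) → ×s → (-2.63449,-4.76827) → (-2.63,-4.77)
v2: (3.5,0) → rotate → (3.48690,-0.30251) → ×s → (3.85739,-0.33465) → (3.86,-0.33)
v3: (4.5,2) → rotate → (4.65602,1.60357) → ×s → (5.15073,1.77395) → (5.15,1.77)
v4: (0.5,4.5) → rotate → (0.88707,4.43994) → ×s → (0.98132,4.91169) → (0.98,4.91)
v5: (-1.5,4.5) → rotate → (-1.10545,4.61281) → ×s → (-1.22290,5.10292) → (-1.22,5.10)

Cross-section at z=4.25: (-2.63,-4.77) (3.86,-0.33) (5.15,1.77) (0.98,4.91) (-1.22,5.10)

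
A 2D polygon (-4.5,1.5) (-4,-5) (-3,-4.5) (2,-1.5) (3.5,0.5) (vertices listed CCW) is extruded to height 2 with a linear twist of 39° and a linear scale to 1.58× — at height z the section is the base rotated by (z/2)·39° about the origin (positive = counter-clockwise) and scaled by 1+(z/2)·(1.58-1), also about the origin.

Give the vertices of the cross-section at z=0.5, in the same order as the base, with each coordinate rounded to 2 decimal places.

Cross-section at z=0.5: (-5.37,0.82) (-3.54,-6.42) (-2.51,-5.66) (2.55,-1.30) (3.85,1.24)

t = z/height = 0.5/2 = 0.25
s = 1 + (scale-1)·z/height = 1 + (1.58-1)·0.5/2 = 1.145000
θ = twist·z/height = 39°·0.5/2 = 9.7500° = 0.170170 rad
cos θ = 0.985556, sin θ = 0.169350 (intermediates below are computed at full precision and shown rounded to 5 d.p.)
v1: (-4.5,1.5) → rotate → (-4.68903,0.71626) → ×s → (-5.36894,0.82012) → (-5.37,0.82)
v2: (-4,-5) → rotate → (-3.09548,-5.60518) → ×s → (-3.54432,-6.41793) → (-3.54,-6.42)
v3: (-3,-4.5) → rotate → (-2.19460,-4.94305) → ×s → (-2.51281,-5.65979) → (-2.51,-5.66)
v4: (2,-1.5) → rotate → (2.22514,-1.13964) → ×s → (2.54778,-1.30488) → (2.55,-1.30)
v5: (3.5,0.5) → rotate → (3.36477,1.08550) → ×s → (3.85266,1.24290) → (3.85,1.24)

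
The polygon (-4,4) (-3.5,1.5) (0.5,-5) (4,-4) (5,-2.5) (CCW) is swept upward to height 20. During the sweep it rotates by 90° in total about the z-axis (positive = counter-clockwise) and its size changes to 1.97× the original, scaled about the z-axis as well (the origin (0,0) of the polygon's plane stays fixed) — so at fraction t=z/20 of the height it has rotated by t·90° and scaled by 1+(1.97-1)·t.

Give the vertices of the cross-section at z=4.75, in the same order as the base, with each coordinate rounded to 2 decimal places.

t = z/height = 4.75/20 = 0.2375
s = 1 + (scale-1)·z/height = 1 + (1.97-1)·4.75/20 = 1.230375
θ = twist·z/height = 90°·4.75/20 = 21.3750° = 0.373064 rad
cos θ = 0.931215, sin θ = 0.364470 (intermediates below are computed at full precision and shown rounded to 5 d.p.)
v1: (-4,4) → rotate → (-5.18274,2.26698) → ×s → (-6.37672,2.78923) → (-6.38,2.79)
v2: (-3.5,1.5) → rotate → (-3.80596,0.12118) → ×s → (-4.68276,0.14909) → (-4.68,0.15)
v3: (0.5,-5) → rotate → (2.28796,-4.47384) → ×s → (2.81505,-5.50450) → (2.82,-5.50)
v4: (4,-4) → rotate → (5.18274,-2.26698) → ×s → (6.37672,-2.78923) → (6.38,-2.79)
v5: (5,-2.5) → rotate → (5.56725,-0.50568) → ×s → (6.84981,-0.62218) → (6.85,-0.62)

Cross-section at z=4.75: (-6.38,2.79) (-4.68,0.15) (2.82,-5.50) (6.38,-2.79) (6.85,-0.62)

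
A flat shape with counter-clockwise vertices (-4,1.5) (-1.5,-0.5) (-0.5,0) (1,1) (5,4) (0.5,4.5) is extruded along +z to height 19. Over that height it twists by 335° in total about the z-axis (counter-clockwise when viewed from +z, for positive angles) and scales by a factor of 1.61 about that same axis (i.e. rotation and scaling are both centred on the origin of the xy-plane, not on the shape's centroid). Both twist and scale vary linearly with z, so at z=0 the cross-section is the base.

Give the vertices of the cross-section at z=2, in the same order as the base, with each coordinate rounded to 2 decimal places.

Cross-section at z=2: (-4.40,-1.15) (-1.00,-1.36) (-0.43,-0.31) (0.25,1.48) (1.89,6.55) (-2.33,4.22)

t = z/height = 2/19 = 0.105263
s = 1 + (scale-1)·z/height = 1 + (1.61-1)·2/19 = 1.064211
θ = twist·z/height = 335°·2/19 = 35.2632° = 0.615458 rad
cos θ = 0.816509, sin θ = 0.577333 (intermediates below are computed at full precision and shown rounded to 5 d.p.)
v1: (-4,1.5) → rotate → (-4.13204,-1.08457) → ×s → (-4.39736,-1.15421) → (-4.40,-1.15)
v2: (-1.5,-0.5) → rotate → (-0.93610,-1.27425) → ×s → (-0.99620,-1.35607) → (-1.00,-1.36)
v3: (-0.5,0) → rotate → (-0.40825,-0.28867) → ×s → (-0.43447,-0.30720) → (-0.43,-0.31)
v4: (1,1) → rotate → (0.23918,1.39384) → ×s → (0.25453,1.48334) → (0.25,1.48)
v5: (5,4) → rotate → (1.77321,6.15270) → ×s → (1.88707,6.54777) → (1.89,6.55)
v6: (0.5,4.5) → rotate → (-2.18974,3.96296) → ×s → (-2.33035,4.21742) → (-2.33,4.22)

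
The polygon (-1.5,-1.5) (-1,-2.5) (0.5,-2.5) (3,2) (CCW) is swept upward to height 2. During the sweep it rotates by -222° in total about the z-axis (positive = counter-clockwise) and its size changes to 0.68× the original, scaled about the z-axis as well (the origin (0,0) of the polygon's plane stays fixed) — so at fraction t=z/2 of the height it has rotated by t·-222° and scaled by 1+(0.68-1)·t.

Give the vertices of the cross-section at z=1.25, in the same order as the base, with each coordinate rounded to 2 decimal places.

Cross-section at z=1.25: (0.11,1.69) (-0.72,2.03) (-1.62,1.24) (-0.75,-2.79)

t = z/height = 1.25/2 = 0.625
s = 1 + (scale-1)·z/height = 1 + (0.68-1)·1.25/2 = 0.800000
θ = twist·z/height = -222°·1.25/2 = -138.7500° = -2.421644 rad
cos θ = -0.751840, sin θ = -0.659346 (intermediates below are computed at full precision and shown rounded to 5 d.p.)
v1: (-1.5,-1.5) → rotate → (0.13874,2.11678) → ×s → (0.11099,1.69342) → (0.11,1.69)
v2: (-1,-2.5) → rotate → (-0.89652,2.53895) → ×s → (-0.71722,2.03116) → (-0.72,2.03)
v3: (0.5,-2.5) → rotate → (-2.02428,1.54993) → ×s → (-1.61943,1.23994) → (-1.62,1.24)
v4: (3,2) → rotate → (-0.93683,-3.48172) → ×s → (-0.74946,-2.78537) → (-0.75,-2.79)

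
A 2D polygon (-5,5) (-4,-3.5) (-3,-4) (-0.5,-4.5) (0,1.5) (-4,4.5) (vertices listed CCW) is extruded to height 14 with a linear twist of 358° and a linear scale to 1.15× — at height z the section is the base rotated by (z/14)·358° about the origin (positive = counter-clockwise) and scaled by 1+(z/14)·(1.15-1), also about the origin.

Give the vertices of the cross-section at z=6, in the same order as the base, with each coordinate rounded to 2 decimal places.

t = z/height = 6/14 = 0.428571
s = 1 + (scale-1)·z/height = 1 + (1.15-1)·6/14 = 1.064286
θ = twist·z/height = 358°·6/14 = 153.4286° = 2.677834 rad
cos θ = -0.894377, sin θ = 0.447313 (intermediates below are computed at full precision and shown rounded to 5 d.p.)
v1: (-5,5) → rotate → (2.23532,-6.70845) → ×s → (2.37902,-7.13971) → (2.38,-7.14)
v2: (-4,-3.5) → rotate → (5.14311,1.34107) → ×s → (5.47373,1.42728) → (5.47,1.43)
v3: (-3,-4) → rotate → (4.47238,2.23557) → ×s → (4.75990,2.37929) → (4.76,2.38)
v4: (-0.5,-4.5) → rotate → (2.46010,3.80104) → ×s → (2.61825,4.04539) → (2.62,4.05)
v5: (0,1.5) → rotate → (-0.67097,-1.34157) → ×s → (-0.71410,-1.42781) → (-0.71,-1.43)
v6: (-4,4.5) → rotate → (1.56460,-5.81395) → ×s → (1.66518,-6.18770) → (1.67,-6.19)

Cross-section at z=6: (2.38,-7.14) (5.47,1.43) (4.76,2.38) (2.62,4.05) (-0.71,-1.43) (1.67,-6.19)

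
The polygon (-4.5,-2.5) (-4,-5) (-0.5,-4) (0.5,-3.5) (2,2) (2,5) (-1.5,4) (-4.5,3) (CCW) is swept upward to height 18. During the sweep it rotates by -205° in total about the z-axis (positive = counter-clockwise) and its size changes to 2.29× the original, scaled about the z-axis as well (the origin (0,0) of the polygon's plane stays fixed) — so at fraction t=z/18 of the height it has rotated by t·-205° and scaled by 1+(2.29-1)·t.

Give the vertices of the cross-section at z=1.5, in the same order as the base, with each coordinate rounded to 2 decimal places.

t = z/height = 1.5/18 = 0.0833333
s = 1 + (scale-1)·z/height = 1 + (2.29-1)·1.5/18 = 1.107500
θ = twist·z/height = -205°·1.5/18 = -17.0833° = -0.298160 rad
cos θ = 0.955879, sin θ = -0.293762 (intermediates below are computed at full precision and shown rounded to 5 d.p.)
v1: (-4.5,-2.5) → rotate → (-5.03586,-1.06777) → ×s → (-5.57721,-1.18255) → (-5.58,-1.18)
v2: (-4,-5) → rotate → (-5.29233,-3.60434) → ×s → (-5.86125,-3.99181) → (-5.86,-3.99)
v3: (-0.5,-4) → rotate → (-1.65299,-3.67663) → ×s → (-1.83068,-4.07187) → (-1.83,-4.07)
v4: (0.5,-3.5) → rotate → (-0.55023,-3.49246) → ×s → (-0.60938,-3.86789) → (-0.61,-3.87)
v5: (2,2) → rotate → (2.49928,1.32423) → ×s → (2.76795,1.46659) → (2.77,1.47)
v6: (2,5) → rotate → (3.38057,4.19187) → ×s → (3.74398,4.64249) → (3.74,4.64)
v7: (-1.5,4) → rotate → (-0.25877,4.26416) → ×s → (-0.28659,4.72255) → (-0.29,4.72)
v8: (-4.5,3) → rotate → (-3.42017,4.18957) → ×s → (-3.78783,4.63994) → (-3.79,4.64)

Cross-section at z=1.5: (-5.58,-1.18) (-5.86,-3.99) (-1.83,-4.07) (-0.61,-3.87) (2.77,1.47) (3.74,4.64) (-0.29,4.72) (-3.79,4.64)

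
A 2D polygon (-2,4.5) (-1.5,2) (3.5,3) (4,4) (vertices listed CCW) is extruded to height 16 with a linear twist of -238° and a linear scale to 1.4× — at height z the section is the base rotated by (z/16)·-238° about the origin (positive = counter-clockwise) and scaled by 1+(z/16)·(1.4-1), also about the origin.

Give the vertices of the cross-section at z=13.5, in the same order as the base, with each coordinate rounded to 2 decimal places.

Cross-section at z=13.5: (0.36,-6.58) (0.92,-3.21) (-5.80,-2.09) (-6.90,-3.10)

t = z/height = 13.5/16 = 0.84375
s = 1 + (scale-1)·z/height = 1 + (1.4-1)·13.5/16 = 1.337500
θ = twist·z/height = -238°·13.5/16 = -200.8125° = -3.504839 rad
cos θ = -0.934748, sin θ = 0.355311 (intermediates below are computed at full precision and shown rounded to 5 d.p.)
v1: (-2,4.5) → rotate → (0.27060,-4.91699) → ×s → (0.36192,-6.57647) → (0.36,-6.58)
v2: (-1.5,2) → rotate → (0.69150,-2.40246) → ×s → (0.92488,-3.21329) → (0.92,-3.21)
v3: (3.5,3) → rotate → (-4.33755,-1.56066) → ×s → (-5.80147,-2.08738) → (-5.80,-2.09)
v4: (4,4) → rotate → (-5.16024,-2.31775) → ×s → (-6.90182,-3.09999) → (-6.90,-3.10)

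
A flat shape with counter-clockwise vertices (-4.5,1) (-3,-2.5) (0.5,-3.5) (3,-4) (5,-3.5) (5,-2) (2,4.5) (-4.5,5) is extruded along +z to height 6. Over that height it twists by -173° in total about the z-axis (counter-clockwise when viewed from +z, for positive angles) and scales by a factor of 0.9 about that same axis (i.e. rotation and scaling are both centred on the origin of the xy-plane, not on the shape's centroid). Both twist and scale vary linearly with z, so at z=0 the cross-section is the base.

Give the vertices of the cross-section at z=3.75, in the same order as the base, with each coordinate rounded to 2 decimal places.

t = z/height = 3.75/6 = 0.625
s = 1 + (scale-1)·z/height = 1 + (0.9-1)·3.75/6 = 0.937500
θ = twist·z/height = -173°·3.75/6 = -108.1250° = -1.887137 rad
cos θ = -0.311091, sin θ = -0.950380 (intermediates below are computed at full precision and shown rounded to 5 d.p.)
v1: (-4.5,1) → rotate → (2.35029,3.96562) → ×s → (2.20340,3.71777) → (2.20,3.72)
v2: (-3,-2.5) → rotate → (-1.44268,3.62887) → ×s → (-1.35251,3.40206) → (-1.35,3.40)
v3: (0.5,-3.5) → rotate → (-3.48188,0.61363) → ×s → (-3.26426,0.57528) → (-3.26,0.58)
v4: (3,-4) → rotate → (-4.73479,-1.60678) → ×s → (-4.43887,-1.50635) → (-4.44,-1.51)
v5: (5,-3.5) → rotate → (-4.88179,-3.66308) → ×s → (-4.57667,-3.43414) → (-4.58,-3.43)
v6: (5,-2) → rotate → (-3.45622,-4.12972) → ×s → (-3.24020,-3.87161) → (-3.24,-3.87)
v7: (2,4.5) → rotate → (3.65453,-3.30067) → ×s → (3.42612,-3.09438) → (3.43,-3.09)
v8: (-4.5,5) → rotate → (6.15181,2.72125) → ×s → (5.76732,2.55118) → (5.77,2.55)

Cross-section at z=3.75: (2.20,3.72) (-1.35,3.40) (-3.26,0.58) (-4.44,-1.51) (-4.58,-3.43) (-3.24,-3.87) (3.43,-3.09) (5.77,2.55)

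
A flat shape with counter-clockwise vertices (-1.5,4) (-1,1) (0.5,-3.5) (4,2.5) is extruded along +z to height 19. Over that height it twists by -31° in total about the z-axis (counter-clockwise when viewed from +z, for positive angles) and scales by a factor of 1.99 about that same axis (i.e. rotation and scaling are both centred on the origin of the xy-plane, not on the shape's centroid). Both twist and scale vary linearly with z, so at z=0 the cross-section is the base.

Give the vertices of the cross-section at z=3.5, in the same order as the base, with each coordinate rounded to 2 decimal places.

t = z/height = 3.5/19 = 0.184211
s = 1 + (scale-1)·z/height = 1 + (1.99-1)·3.5/19 = 1.182368
θ = twist·z/height = -31°·3.5/19 = -5.7105° = -0.099667 rad
cos θ = 0.995037, sin θ = -0.099503 (intermediates below are computed at full precision and shown rounded to 5 d.p.)
v1: (-1.5,4) → rotate → (-1.09455,4.12940) → ×s → (-1.29416,4.88248) → (-1.29,4.88)
v2: (-1,1) → rotate → (-0.89553,1.09454) → ×s → (-1.05885,1.29415) → (-1.06,1.29)
v3: (0.5,-3.5) → rotate → (0.14926,-3.53238) → ×s → (0.17648,-4.17658) → (0.18,-4.18)
v4: (4,2.5) → rotate → (4.22891,2.08958) → ×s → (5.00012,2.47066) → (5.00,2.47)

Cross-section at z=3.5: (-1.29,4.88) (-1.06,1.29) (0.18,-4.18) (5.00,2.47)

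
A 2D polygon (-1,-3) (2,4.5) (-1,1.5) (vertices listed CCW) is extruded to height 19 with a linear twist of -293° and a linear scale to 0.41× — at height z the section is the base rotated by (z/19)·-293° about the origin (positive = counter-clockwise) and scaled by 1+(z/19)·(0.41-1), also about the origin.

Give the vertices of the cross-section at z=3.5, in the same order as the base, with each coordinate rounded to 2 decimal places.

t = z/height = 3.5/19 = 0.184211
s = 1 + (scale-1)·z/height = 1 + (0.41-1)·3.5/19 = 0.891316
θ = twist·z/height = -293°·3.5/19 = -53.9737° = -0.942018 rad
cos θ = 0.588157, sin θ = -0.808747 (intermediates below are computed at full precision and shown rounded to 5 d.p.)
v1: (-1,-3) → rotate → (-3.01440,-0.95572) → ×s → (-2.68678,-0.85185) → (-2.69,-0.85)
v2: (2,4.5) → rotate → (4.81567,1.02921) → ×s → (4.29229,0.91735) → (4.29,0.92)
v3: (-1,1.5) → rotate → (0.62496,1.69098) → ×s → (0.55704,1.50720) → (0.56,1.51)

Cross-section at z=3.5: (-2.69,-0.85) (4.29,0.92) (0.56,1.51)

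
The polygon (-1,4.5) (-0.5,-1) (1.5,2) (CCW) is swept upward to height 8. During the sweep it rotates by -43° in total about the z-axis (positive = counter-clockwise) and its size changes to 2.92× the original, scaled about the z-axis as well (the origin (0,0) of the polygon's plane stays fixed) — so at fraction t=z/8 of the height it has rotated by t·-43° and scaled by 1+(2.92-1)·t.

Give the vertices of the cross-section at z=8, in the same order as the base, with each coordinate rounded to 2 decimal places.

Cross-section at z=8: (6.83,11.60) (-3.06,-1.14) (7.19,1.28)

t = z/height = 8/8 = 1
s = 1 + (scale-1)·z/height = 1 + (2.92-1)·8/8 = 2.920000
θ = twist·z/height = -43°·8/8 = -43.0000° = -0.750492 rad
cos θ = 0.731354, sin θ = -0.681998 (intermediates below are computed at full precision and shown rounded to 5 d.p.)
v1: (-1,4.5) → rotate → (2.33764,3.97309) → ×s → (6.82591,11.60142) → (6.83,11.60)
v2: (-0.5,-1) → rotate → (-1.04768,-0.39035) → ×s → (-3.05921,-1.13984) → (-3.06,-1.14)
v3: (1.5,2) → rotate → (2.46103,0.43971) → ×s → (7.18620,1.28395) → (7.19,1.28)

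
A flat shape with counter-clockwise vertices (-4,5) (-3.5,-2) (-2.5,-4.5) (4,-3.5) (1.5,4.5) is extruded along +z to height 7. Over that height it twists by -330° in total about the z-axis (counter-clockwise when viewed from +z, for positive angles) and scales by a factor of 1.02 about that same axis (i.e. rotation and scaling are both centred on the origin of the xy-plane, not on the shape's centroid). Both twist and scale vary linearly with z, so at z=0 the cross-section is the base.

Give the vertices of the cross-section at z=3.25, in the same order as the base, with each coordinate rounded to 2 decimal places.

t = z/height = 3.25/7 = 0.464286
s = 1 + (scale-1)·z/height = 1 + (1.02-1)·3.25/7 = 1.009286
θ = twist·z/height = -330°·3.25/7 = -153.2143° = -2.674094 rad
cos θ = -0.892698, sin θ = -0.450655 (intermediates below are computed at full precision and shown rounded to 5 d.p.)
v1: (-4,5) → rotate → (5.82407,-2.66087) → ×s → (5.87815,-2.68558) → (5.88,-2.69)
v2: (-3.5,-2) → rotate → (2.22313,3.36269) → ×s → (2.24378,3.39391) → (2.24,3.39)
v3: (-2.5,-4.5) → rotate → (0.20380,5.14378) → ×s → (0.20569,5.19154) → (0.21,5.19)
v4: (4,-3.5) → rotate → (-5.14809,1.32182) → ×s → (-5.19589,1.33410) → (-5.20,1.33)
v5: (1.5,4.5) → rotate → (0.68890,-4.69312) → ×s → (0.69530,-4.73670) → (0.70,-4.74)

Cross-section at z=3.25: (5.88,-2.69) (2.24,3.39) (0.21,5.19) (-5.20,1.33) (0.70,-4.74)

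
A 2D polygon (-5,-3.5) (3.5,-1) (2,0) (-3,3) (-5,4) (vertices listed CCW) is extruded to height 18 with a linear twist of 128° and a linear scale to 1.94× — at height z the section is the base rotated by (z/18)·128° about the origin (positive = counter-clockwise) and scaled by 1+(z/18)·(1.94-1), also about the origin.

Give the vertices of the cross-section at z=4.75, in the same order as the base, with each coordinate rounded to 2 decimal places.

Cross-section at z=4.75: (-2.76,-7.10) (4.32,1.39) (2.07,1.39) (-5.19,1.03) (-7.96,0.68)

t = z/height = 4.75/18 = 0.263889
s = 1 + (scale-1)·z/height = 1 + (1.94-1)·4.75/18 = 1.248056
θ = twist·z/height = 128°·4.75/18 = 33.7778° = 0.589533 rad
cos θ = 0.831200, sin θ = 0.555973 (intermediates below are computed at full precision and shown rounded to 5 d.p.)
v1: (-5,-3.5) → rotate → (-2.21009,-5.68907) → ×s → (-2.75832,-7.10027) → (-2.76,-7.10)
v2: (3.5,-1) → rotate → (3.46517,1.11471) → ×s → (4.32473,1.39122) → (4.32,1.39)
v3: (2,0) → rotate → (1.66240,1.11195) → ×s → (2.07477,1.38777) → (2.07,1.39)
v4: (-3,3) → rotate → (-4.16152,0.82568) → ×s → (-5.19381,1.03050) → (-5.19,1.03)
v5: (-5,4) → rotate → (-6.37989,0.54493) → ×s → (-7.96246,0.68011) → (-7.96,0.68)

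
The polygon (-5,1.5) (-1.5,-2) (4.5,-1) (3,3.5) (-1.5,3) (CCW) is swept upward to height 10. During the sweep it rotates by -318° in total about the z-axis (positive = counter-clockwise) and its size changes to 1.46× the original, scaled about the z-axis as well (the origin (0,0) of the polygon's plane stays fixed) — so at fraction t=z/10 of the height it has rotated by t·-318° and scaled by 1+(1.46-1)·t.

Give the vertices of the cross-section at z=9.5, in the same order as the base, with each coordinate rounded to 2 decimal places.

Cross-section at z=9.5: (-5.64,-4.94) (1.29,-3.35) (4.65,4.71) (-1.97,6.32) (-4.80,0.46)

t = z/height = 9.5/10 = 0.95
s = 1 + (scale-1)·z/height = 1 + (1.46-1)·9.5/10 = 1.437000
θ = twist·z/height = -318°·9.5/10 = -302.1000° = -5.272640 rad
cos θ = 0.531399, sin θ = 0.847122 (intermediates below are computed at full precision and shown rounded to 5 d.p.)
v1: (-5,1.5) → rotate → (-3.92768,-3.43851) → ×s → (-5.64407,-4.94114) → (-5.64,-4.94)
v2: (-1.5,-2) → rotate → (0.89715,-2.33348) → ×s → (1.28920,-3.35321) → (1.29,-3.35)
v3: (4.5,-1) → rotate → (3.23842,3.28065) → ×s → (4.65360,4.71429) → (4.65,4.71)
v4: (3,3.5) → rotate → (-1.37073,4.40126) → ×s → (-1.96974,6.32461) → (-1.97,6.32)
v5: (-1.5,3) → rotate → (-3.33846,0.32351) → ×s → (-4.79737,0.46489) → (-4.80,0.46)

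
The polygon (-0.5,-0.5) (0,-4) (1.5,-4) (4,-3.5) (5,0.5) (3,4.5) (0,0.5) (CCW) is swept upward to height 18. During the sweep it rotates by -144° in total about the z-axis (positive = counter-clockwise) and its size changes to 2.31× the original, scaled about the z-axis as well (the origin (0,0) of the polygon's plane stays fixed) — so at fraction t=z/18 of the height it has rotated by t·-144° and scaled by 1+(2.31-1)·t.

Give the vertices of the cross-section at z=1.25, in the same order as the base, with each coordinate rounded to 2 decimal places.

Cross-section at z=1.25: (-0.63,-0.44) (-0.76,-4.30) (0.85,-4.58) (3.63,-4.52) (5.47,-0.41) (4.08,4.27) (0.09,0.54)

t = z/height = 1.25/18 = 0.0694444
s = 1 + (scale-1)·z/height = 1 + (2.31-1)·1.25/18 = 1.090972
θ = twist·z/height = -144°·1.25/18 = -10.0000° = -0.174533 rad
cos θ = 0.984808, sin θ = -0.173648 (intermediates below are computed at full precision and shown rounded to 5 d.p.)
v1: (-0.5,-0.5) → rotate → (-0.57923,-0.40558) → ×s → (-0.63192,-0.44248) → (-0.63,-0.44)
v2: (0,-4) → rotate → (-0.69459,-3.93923) → ×s → (-0.75778,-4.29759) → (-0.76,-4.30)
v3: (1.5,-4) → rotate → (0.78262,-4.19970) → ×s → (0.85382,-4.58176) → (0.85,-4.58)
v4: (4,-3.5) → rotate → (3.33146,-4.14142) → ×s → (3.63453,-4.51817) → (3.63,-4.52)
v5: (5,0.5) → rotate → (5.01086,-0.37584) → ×s → (5.46671,-0.41003) → (5.47,-0.41)
v6: (3,4.5) → rotate → (3.73584,3.91069) → ×s → (4.07570,4.26645) → (4.08,4.27)
v7: (0,0.5) → rotate → (0.08682,0.49240) → ×s → (0.09472,0.53720) → (0.09,0.54)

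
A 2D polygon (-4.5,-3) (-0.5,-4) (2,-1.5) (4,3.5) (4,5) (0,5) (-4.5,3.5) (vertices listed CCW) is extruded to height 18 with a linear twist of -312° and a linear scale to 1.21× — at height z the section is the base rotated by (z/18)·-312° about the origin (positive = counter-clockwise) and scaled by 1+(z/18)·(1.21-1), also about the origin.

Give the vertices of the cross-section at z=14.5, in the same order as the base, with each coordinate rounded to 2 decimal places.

t = z/height = 14.5/18 = 0.805556
s = 1 + (scale-1)·z/height = 1 + (1.21-1)·14.5/18 = 1.169167
θ = twist·z/height = -312°·14.5/18 = -251.3333° = -4.386594 rad
cos θ = -0.320062, sin θ = 0.947397 (intermediates below are computed at full precision and shown rounded to 5 d.p.)
v1: (-4.5,-3) → rotate → (4.28247,-3.30310) → ×s → (5.00692,-3.86187) → (5.01,-3.86)
v2: (-0.5,-4) → rotate → (3.94962,0.80655) → ×s → (4.61776,0.94299) → (4.62,0.94)
v3: (2,-1.5) → rotate → (0.78097,2.37489) → ×s → (0.91309,2.77664) → (0.91,2.78)
v4: (4,3.5) → rotate → (-4.59614,2.66937) → ×s → (-5.37365,3.12094) → (-5.37,3.12)
v5: (4,5) → rotate → (-6.01723,2.18928) → ×s → (-7.03515,2.55963) → (-7.04,2.56)
v6: (0,5) → rotate → (-4.73698,-1.60031) → ×s → (-5.53832,-1.87103) → (-5.54,-1.87)
v7: (-4.5,3.5) → rotate → (-1.87561,-5.38350) → ×s → (-2.19290,-6.29421) → (-2.19,-6.29)

Cross-section at z=14.5: (5.01,-3.86) (4.62,0.94) (0.91,2.78) (-5.37,3.12) (-7.04,2.56) (-5.54,-1.87) (-2.19,-6.29)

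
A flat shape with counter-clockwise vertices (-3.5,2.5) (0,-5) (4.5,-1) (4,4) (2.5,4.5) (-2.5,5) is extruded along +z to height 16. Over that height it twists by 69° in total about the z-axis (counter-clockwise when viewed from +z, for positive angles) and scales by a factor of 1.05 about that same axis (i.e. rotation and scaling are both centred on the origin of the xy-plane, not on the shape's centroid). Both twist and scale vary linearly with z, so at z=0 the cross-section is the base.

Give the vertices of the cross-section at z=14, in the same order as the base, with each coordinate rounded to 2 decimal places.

Cross-section at z=14: (-4.07,-1.89) (4.54,-2.58) (3.23,3.57) (-1.57,5.69) (-2.79,4.59) (-5.83,0.31)

t = z/height = 14/16 = 0.875
s = 1 + (scale-1)·z/height = 1 + (1.05-1)·14/16 = 1.043750
θ = twist·z/height = 69°·14/16 = 60.3750° = 1.053743 rad
cos θ = 0.494321, sin θ = 0.869279 (intermediates below are computed at full precision and shown rounded to 5 d.p.)
v1: (-3.5,2.5) → rotate → (-3.90332,-1.80667) → ×s → (-4.07409,-1.88572) → (-4.07,-1.89)
v2: (0,-5) → rotate → (4.34640,-2.47161) → ×s → (4.53655,-2.57974) → (4.54,-2.58)
v3: (4.5,-1) → rotate → (3.09372,3.41744) → ×s → (3.22908,3.56695) → (3.23,3.57)
v4: (4,4) → rotate → (-1.49983,5.45440) → ×s → (-1.56545,5.69303) → (-1.57,5.69)
v5: (2.5,4.5) → rotate → (-2.67595,4.39764) → ×s → (-2.79303,4.59004) → (-2.79,4.59)
v6: (-2.5,5) → rotate → (-5.58220,0.29841) → ×s → (-5.82642,0.31146) → (-5.83,0.31)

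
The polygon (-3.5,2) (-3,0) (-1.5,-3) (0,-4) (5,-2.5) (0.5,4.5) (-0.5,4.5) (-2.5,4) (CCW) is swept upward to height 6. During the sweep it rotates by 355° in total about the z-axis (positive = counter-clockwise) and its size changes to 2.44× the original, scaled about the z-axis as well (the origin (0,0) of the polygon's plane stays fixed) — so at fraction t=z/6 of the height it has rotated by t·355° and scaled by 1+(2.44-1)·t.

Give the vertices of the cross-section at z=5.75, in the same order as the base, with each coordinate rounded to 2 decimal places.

t = z/height = 5.75/6 = 0.958333
s = 1 + (scale-1)·z/height = 1 + (2.44-1)·5.75/6 = 2.380000
θ = twist·z/height = 355°·5.75/6 = 340.2083° = 5.937756 rad
cos θ = 0.940930, sin θ = -0.338601 (intermediates below are computed at full precision and shown rounded to 5 d.p.)
v1: (-3.5,2) → rotate → (-2.61605,3.06696) → ×s → (-6.22621,7.29937) → (-6.23,7.30)
v2: (-3,0) → rotate → (-2.82279,1.01580) → ×s → (-6.71824,2.41761) → (-6.72,2.42)
v3: (-1.5,-3) → rotate → (-2.42720,-2.31489) → ×s → (-5.77673,-5.50943) → (-5.78,-5.51)
v4: (0,-4) → rotate → (-1.35440,-3.76372) → ×s → (-3.22348,-8.95765) → (-3.22,-8.96)
v5: (5,-2.5) → rotate → (3.85815,-4.04533) → ×s → (9.18239,-9.62789) → (9.18,-9.63)
v6: (0.5,4.5) → rotate → (1.99417,4.06488) → ×s → (4.74612,9.67443) → (4.75,9.67)
v7: (-0.5,4.5) → rotate → (1.05324,4.40349) → ×s → (2.50671,10.48030) → (2.51,10.48)
v8: (-2.5,4) → rotate → (-0.99792,4.61022) → ×s → (-2.37505,10.97233) → (-2.38,10.97)

Cross-section at z=5.75: (-6.23,7.30) (-6.72,2.42) (-5.78,-5.51) (-3.22,-8.96) (9.18,-9.63) (4.75,9.67) (2.51,10.48) (-2.38,10.97)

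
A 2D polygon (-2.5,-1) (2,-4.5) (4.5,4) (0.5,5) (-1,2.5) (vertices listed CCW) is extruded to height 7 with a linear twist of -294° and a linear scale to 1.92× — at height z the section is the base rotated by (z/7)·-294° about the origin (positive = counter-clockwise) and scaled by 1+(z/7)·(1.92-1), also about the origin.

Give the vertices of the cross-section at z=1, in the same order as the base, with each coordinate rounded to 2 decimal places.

Cross-section at z=1: (-2.86,1.05) (-1.73,-5.30) (6.81,-0.04) (4.21,3.83) (1.05,2.86)

t = z/height = 1/7 = 0.142857
s = 1 + (scale-1)·z/height = 1 + (1.92-1)·1/7 = 1.131429
θ = twist·z/height = -294°·1/7 = -42.0000° = -0.733038 rad
cos θ = 0.743145, sin θ = -0.669131 (intermediates below are computed at full precision and shown rounded to 5 d.p.)
v1: (-2.5,-1) → rotate → (-2.52699,0.92968) → ×s → (-2.85911,1.05187) → (-2.86,1.05)
v2: (2,-4.5) → rotate → (-1.52480,-4.68241) → ×s → (-1.72520,-5.29782) → (-1.73,-5.30)
v3: (4.5,4) → rotate → (6.02067,-0.03851) → ×s → (6.81196,-0.04357) → (6.81,-0.04)
v4: (0.5,5) → rotate → (3.71723,3.38116) → ×s → (4.20578,3.82554) → (4.21,3.83)
v5: (-1,2.5) → rotate → (0.92968,2.52699) → ×s → (1.05187,2.85911) → (1.05,2.86)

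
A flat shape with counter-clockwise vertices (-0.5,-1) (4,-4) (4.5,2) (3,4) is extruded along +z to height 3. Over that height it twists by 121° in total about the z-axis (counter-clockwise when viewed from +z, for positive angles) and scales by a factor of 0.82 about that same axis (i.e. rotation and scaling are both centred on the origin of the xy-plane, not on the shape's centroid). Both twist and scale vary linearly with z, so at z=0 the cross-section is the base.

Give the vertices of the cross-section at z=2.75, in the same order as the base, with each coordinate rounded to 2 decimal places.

Cross-section at z=2.75: (0.93,-0.09) (1.93,4.31) (-2.90,2.91) (-4.01,1.15)

t = z/height = 2.75/3 = 0.916667
s = 1 + (scale-1)·z/height = 1 + (0.82-1)·2.75/3 = 0.835000
θ = twist·z/height = 121°·2.75/3 = 110.9167° = 1.935861 rad
cos θ = -0.357010, sin θ = 0.934101 (intermediates below are computed at full precision and shown rounded to 5 d.p.)
v1: (-0.5,-1) → rotate → (1.11261,-0.11004) → ×s → (0.92903,-0.09188) → (0.93,-0.09)
v2: (4,-4) → rotate → (2.30836,5.16444) → ×s → (1.92748,4.31231) → (1.93,4.31)
v3: (4.5,2) → rotate → (-3.47475,3.48943) → ×s → (-2.90141,2.91368) → (-2.90,2.91)
v4: (3,4) → rotate → (-4.80743,1.37426) → ×s → (-4.01421,1.14751) → (-4.01,1.15)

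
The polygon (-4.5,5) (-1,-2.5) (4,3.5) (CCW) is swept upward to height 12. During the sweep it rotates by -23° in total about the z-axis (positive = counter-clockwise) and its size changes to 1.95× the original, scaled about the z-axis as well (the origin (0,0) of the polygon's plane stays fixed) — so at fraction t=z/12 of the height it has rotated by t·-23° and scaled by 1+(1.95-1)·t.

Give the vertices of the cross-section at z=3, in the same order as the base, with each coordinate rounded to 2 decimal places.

t = z/height = 3/12 = 0.25
s = 1 + (scale-1)·z/height = 1 + (1.95-1)·3/12 = 1.237500
θ = twist·z/height = -23°·3/12 = -5.7500° = -0.100356 rad
cos θ = 0.994969, sin θ = -0.100188 (intermediates below are computed at full precision and shown rounded to 5 d.p.)
v1: (-4.5,5) → rotate → (-3.97642,5.42569) → ×s → (-4.92082,6.71429) → (-4.92,6.71)
v2: (-1,-2.5) → rotate → (-1.24544,-2.38723) → ×s → (-1.54123,-2.95420) → (-1.54,-2.95)
v3: (4,3.5) → rotate → (4.33053,3.08164) → ×s → (5.35903,3.81353) → (5.36,3.81)

Cross-section at z=3: (-4.92,6.71) (-1.54,-2.95) (5.36,3.81)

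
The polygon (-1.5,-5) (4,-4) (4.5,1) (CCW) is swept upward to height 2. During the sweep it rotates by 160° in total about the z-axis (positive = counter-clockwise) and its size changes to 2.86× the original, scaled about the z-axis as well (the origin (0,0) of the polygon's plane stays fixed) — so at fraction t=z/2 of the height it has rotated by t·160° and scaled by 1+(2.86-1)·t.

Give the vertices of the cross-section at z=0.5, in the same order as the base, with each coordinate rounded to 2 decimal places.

Cross-section at z=0.5: (3.03,-7.02) (8.26,-0.72) (4.11,5.36)

t = z/height = 0.5/2 = 0.25
s = 1 + (scale-1)·z/height = 1 + (2.86-1)·0.5/2 = 1.465000
θ = twist·z/height = 160°·0.5/2 = 40.0000° = 0.698132 rad
cos θ = 0.766044, sin θ = 0.642788 (intermediates below are computed at full precision and shown rounded to 5 d.p.)
v1: (-1.5,-5) → rotate → (2.06487,-4.79440) → ×s → (3.02504,-7.02380) → (3.03,-7.02)
v2: (4,-4) → rotate → (5.63533,-0.49303) → ×s → (8.25576,-0.72229) → (8.26,-0.72)
v3: (4.5,1) → rotate → (2.80441,3.65859) → ×s → (4.10846,5.35983) → (4.11,5.36)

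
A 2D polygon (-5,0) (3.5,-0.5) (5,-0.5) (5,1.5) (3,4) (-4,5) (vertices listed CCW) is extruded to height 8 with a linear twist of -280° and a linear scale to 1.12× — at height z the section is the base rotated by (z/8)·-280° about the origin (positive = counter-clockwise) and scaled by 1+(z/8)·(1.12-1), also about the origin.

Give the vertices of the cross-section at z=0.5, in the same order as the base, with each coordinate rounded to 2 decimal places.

Cross-section at z=0.5: (-4.80,1.51) (3.21,-1.54) (4.65,-2.00) (5.26,-0.07) (4.09,2.93) (-2.33,6.02)

t = z/height = 0.5/8 = 0.0625
s = 1 + (scale-1)·z/height = 1 + (1.12-1)·0.5/8 = 1.007500
θ = twist·z/height = -280°·0.5/8 = -17.5000° = -0.305433 rad
cos θ = 0.953717, sin θ = -0.300706 (intermediates below are computed at full precision and shown rounded to 5 d.p.)
v1: (-5,0) → rotate → (-4.76858,1.50353) → ×s → (-4.80435,1.51481) → (-4.80,1.51)
v2: (3.5,-0.5) → rotate → (3.18766,-1.52933) → ×s → (3.21156,-1.54080) → (3.21,-1.54)
v3: (5,-0.5) → rotate → (4.61823,-1.98039) → ×s → (4.65287,-1.99524) → (4.65,-2.00)
v4: (5,1.5) → rotate → (5.21964,-0.07295) → ×s → (5.25879,-0.07350) → (5.26,-0.07)
v5: (3,4) → rotate → (4.06397,2.91275) → ×s → (4.09445,2.93460) → (4.09,2.93)
v6: (-4,5) → rotate → (-2.31134,5.97141) → ×s → (-2.32867,6.01619) → (-2.33,6.02)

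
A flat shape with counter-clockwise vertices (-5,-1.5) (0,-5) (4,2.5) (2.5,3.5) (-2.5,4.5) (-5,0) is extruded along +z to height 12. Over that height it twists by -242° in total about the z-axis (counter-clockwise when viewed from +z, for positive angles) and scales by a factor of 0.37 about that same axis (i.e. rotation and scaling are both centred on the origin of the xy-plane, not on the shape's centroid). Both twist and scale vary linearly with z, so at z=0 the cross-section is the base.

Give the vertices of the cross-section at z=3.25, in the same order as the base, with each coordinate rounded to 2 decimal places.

t = z/height = 3.25/12 = 0.270833
s = 1 + (scale-1)·z/height = 1 + (0.37-1)·3.25/12 = 0.829375
θ = twist·z/height = -242°·3.25/12 = -65.5417° = -1.143918 rad
cos θ = 0.414031, sin θ = -0.910263 (intermediates below are computed at full precision and shown rounded to 5 d.p.)
v1: (-5,-1.5) → rotate → (-3.43555,3.93027) → ×s → (-2.84936,3.25966) → (-2.85,3.26)
v2: (0,-5) → rotate → (-4.55131,-2.07016) → ×s → (-3.77475,-1.71694) → (-3.77,-1.72)
v3: (4,2.5) → rotate → (3.93178,-2.60597) → ×s → (3.26092,-2.16133) → (3.26,-2.16)
v4: (2.5,3.5) → rotate → (4.22100,-0.82655) → ×s → (3.50079,-0.68552) → (3.50,-0.69)
v5: (-2.5,4.5) → rotate → (3.06110,4.13880) → ×s → (2.53880,3.43262) → (2.54,3.43)
v6: (-5,0) → rotate → (-2.07016,4.55131) → ×s → (-1.71694,3.77475) → (-1.72,3.77)

Cross-section at z=3.25: (-2.85,3.26) (-3.77,-1.72) (3.26,-2.16) (3.50,-0.69) (2.54,3.43) (-1.72,3.77)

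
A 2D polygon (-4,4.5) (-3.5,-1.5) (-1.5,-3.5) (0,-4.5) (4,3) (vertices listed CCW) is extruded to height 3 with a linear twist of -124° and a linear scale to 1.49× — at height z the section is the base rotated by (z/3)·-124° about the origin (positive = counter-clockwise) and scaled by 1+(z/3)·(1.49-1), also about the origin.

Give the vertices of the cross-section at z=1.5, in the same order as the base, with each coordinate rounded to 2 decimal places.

Cross-section at z=1.5: (2.61,7.03) (-3.69,2.97) (-4.72,-0.40) (-4.95,-2.63) (5.64,-2.64)

t = z/height = 1.5/3 = 0.5
s = 1 + (scale-1)·z/height = 1 + (1.49-1)·1.5/3 = 1.245000
θ = twist·z/height = -124°·1.5/3 = -62.0000° = -1.082104 rad
cos θ = 0.469472, sin θ = -0.882948 (intermediates below are computed at full precision and shown rounded to 5 d.p.)
v1: (-4,4.5) → rotate → (2.09538,5.64441) → ×s → (2.60875,7.02729) → (2.61,7.03)
v2: (-3.5,-1.5) → rotate → (-2.96757,2.38611) → ×s → (-3.69463,2.97071) → (-3.69,2.97)
v3: (-1.5,-3.5) → rotate → (-3.79452,-0.31873) → ×s → (-4.72418,-0.39682) → (-4.72,-0.40)
v4: (0,-4.5) → rotate → (-3.97326,-2.11262) → ×s → (-4.94671,-2.63021) → (-4.95,-2.63)
v5: (4,3) → rotate → (4.52673,-2.12338) → ×s → (5.63578,-2.64360) → (5.64,-2.64)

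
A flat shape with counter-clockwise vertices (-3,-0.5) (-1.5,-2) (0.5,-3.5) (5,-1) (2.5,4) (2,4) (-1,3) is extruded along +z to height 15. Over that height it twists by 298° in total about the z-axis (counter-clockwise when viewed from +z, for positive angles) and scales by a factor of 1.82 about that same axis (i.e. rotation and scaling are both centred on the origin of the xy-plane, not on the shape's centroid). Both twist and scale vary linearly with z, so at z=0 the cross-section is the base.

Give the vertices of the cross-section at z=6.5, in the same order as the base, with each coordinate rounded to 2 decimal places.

Cross-section at z=6.5: (3.09,-2.73) (3.39,0.13) (3.25,3.52) (-3.23,6.11) (-6.34,-0.79) (-5.92,-1.32) (-2.30,-3.62)

t = z/height = 6.5/15 = 0.433333
s = 1 + (scale-1)·z/height = 1 + (1.82-1)·6.5/15 = 1.355333
θ = twist·z/height = 298°·6.5/15 = 129.1333° = 2.253802 rad
cos θ = -0.631127, sin θ = 0.775679 (intermediates below are computed at full precision and shown rounded to 5 d.p.)
v1: (-3,-0.5) → rotate → (2.28122,-2.01147) → ×s → (3.09182,-2.72622) → (3.09,-2.73)
v2: (-1.5,-2) → rotate → (2.49805,0.09874) → ×s → (3.38569,0.13382) → (3.39,0.13)
v3: (0.5,-3.5) → rotate → (2.39931,2.59678) → ×s → (3.25187,3.51951) → (3.25,3.52)
v4: (5,-1) → rotate → (-2.37996,4.50952) → ×s → (-3.22563,6.11191) → (-3.23,6.11)
v5: (2.5,4) → rotate → (-4.68054,-0.58531) → ×s → (-6.34369,-0.79329) → (-6.34,-0.79)
v6: (2,4) → rotate → (-4.36497,-0.97315) → ×s → (-5.91599,-1.31894) → (-5.92,-1.32)
v7: (-1,3) → rotate → (-1.69591,-2.66906) → ×s → (-2.29852,-3.61747) → (-2.30,-3.62)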